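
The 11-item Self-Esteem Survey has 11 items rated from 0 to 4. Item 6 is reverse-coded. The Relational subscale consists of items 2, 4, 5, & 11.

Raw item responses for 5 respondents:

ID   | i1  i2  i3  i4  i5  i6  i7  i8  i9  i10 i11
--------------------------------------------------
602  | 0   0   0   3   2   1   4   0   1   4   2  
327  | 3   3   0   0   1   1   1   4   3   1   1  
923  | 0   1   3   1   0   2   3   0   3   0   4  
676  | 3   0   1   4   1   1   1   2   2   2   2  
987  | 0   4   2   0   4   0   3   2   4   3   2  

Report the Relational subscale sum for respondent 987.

Respondent 987 raw: 0, 4, 2, 0, 4, 0, 3, 2, 4, 3, 2.
Relational items: 2, 4, 5, 11.
Reverse-coded (on a 0–4 scale, reversed = 4 − raw):
  item 2: 4
  item 4: 0
  item 5: 4
  item 11: 2
Sum = 4 + 0 + 4 + 2 = 10

10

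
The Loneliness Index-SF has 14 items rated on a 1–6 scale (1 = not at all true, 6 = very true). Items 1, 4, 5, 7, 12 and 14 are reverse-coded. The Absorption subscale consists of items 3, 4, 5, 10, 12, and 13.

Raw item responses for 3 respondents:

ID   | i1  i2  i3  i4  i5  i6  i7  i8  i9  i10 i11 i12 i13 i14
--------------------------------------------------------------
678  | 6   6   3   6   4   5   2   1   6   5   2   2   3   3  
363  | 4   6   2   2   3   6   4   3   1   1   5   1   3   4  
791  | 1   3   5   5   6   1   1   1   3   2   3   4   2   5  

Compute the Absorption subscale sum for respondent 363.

21

Respondent 363 raw: 4, 6, 2, 2, 3, 6, 4, 3, 1, 1, 5, 1, 3, 4.
Absorption items: 3, 4, 5, 10, 12, 13.
Reverse-coded (reversed = (1+6) − raw = 7 − raw):
  item 3: 2
  item 4: 7 − 2 = 5
  item 5: 7 − 3 = 4
  item 10: 1
  item 12: 7 − 1 = 6
  item 13: 3
Sum = 2 + 5 + 4 + 1 + 6 + 3 = 21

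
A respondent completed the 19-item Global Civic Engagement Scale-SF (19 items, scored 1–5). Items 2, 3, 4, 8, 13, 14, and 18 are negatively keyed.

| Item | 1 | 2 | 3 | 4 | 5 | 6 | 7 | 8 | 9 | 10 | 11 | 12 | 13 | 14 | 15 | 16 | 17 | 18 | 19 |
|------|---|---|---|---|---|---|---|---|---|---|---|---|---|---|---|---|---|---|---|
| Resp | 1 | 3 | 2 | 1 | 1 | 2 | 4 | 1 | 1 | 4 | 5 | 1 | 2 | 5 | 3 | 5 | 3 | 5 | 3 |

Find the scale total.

Apply reverse scoring (reversed = (1+5) − raw = 6 − raw):
  item 2: 6 − 3 = 3
  item 3: 6 − 2 = 4
  item 4: 6 − 1 = 5
  item 8: 6 − 1 = 5
  item 13: 6 − 2 = 4
  item 14: 6 − 5 = 1
  item 18: 6 − 5 = 1
Scored items: 1, 3, 4, 5, 1, 2, 4, 5, 1, 4, 5, 1, 4, 1, 3, 5, 3, 1, 3
Total = 1 + 3 + 4 + 5 + 1 + 2 + 4 + 5 + 1 + 4 + 5 + 1 + 4 + 1 + 3 + 5 + 3 + 1 + 3 = 56

56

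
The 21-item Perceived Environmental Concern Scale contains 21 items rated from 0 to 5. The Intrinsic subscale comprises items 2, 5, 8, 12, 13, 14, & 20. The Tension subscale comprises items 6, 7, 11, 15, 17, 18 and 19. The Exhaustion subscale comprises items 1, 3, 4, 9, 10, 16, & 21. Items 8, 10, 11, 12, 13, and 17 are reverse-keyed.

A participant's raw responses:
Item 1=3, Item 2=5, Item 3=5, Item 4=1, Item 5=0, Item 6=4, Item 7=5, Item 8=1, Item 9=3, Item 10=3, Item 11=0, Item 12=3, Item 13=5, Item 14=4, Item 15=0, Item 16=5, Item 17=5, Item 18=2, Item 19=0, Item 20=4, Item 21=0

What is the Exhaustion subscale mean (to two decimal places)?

2.71

Exhaustion items: 1, 3, 4, 9, 10, 16, 21.
Of these, item 10 is reverse-keyed; reversed = (0+5) − raw = 5 − raw.
  item 1: 3
  item 3: 5
  item 4: 1
  item 9: 3
  item 10: 5 − 3 = 2
  item 16: 5
  item 21: 0
Sum = 3 + 5 + 1 + 3 + 2 + 5 + 0 = 19
Mean = 19 / 7 = 2.71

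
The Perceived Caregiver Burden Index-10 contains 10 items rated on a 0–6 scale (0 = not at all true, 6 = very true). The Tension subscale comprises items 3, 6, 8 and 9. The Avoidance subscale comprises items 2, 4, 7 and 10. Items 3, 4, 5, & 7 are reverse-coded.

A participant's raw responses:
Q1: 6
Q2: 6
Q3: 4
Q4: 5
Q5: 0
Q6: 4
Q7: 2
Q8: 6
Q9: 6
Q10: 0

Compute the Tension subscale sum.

18

Tension items: 3, 6, 8, 9.
Of these, item 3 is reverse-coded; reverse-coded value = 6 − response.
  item 3: 6 − 4 = 2
  item 6: 4
  item 8: 6
  item 9: 6
Sum = 2 + 4 + 6 + 6 = 18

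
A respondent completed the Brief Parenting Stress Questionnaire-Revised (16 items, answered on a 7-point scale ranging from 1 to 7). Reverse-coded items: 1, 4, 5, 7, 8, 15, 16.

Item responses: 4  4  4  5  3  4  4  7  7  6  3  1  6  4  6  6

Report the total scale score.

Apply reverse scoring (reversed = (1+7) − raw = 8 − raw):
  item 1: 8 − 4 = 4
  item 4: 8 − 5 = 3
  item 5: 8 − 3 = 5
  item 7: 8 − 4 = 4
  item 8: 8 − 7 = 1
  item 15: 8 − 6 = 2
  item 16: 8 − 6 = 2
Scored responses: 4, 4, 4, 3, 5, 4, 4, 1, 7, 6, 3, 1, 6, 4, 2, 2
Total = 4 + 4 + 4 + 3 + 5 + 4 + 4 + 1 + 7 + 6 + 3 + 1 + 6 + 4 + 2 + 2 = 60

60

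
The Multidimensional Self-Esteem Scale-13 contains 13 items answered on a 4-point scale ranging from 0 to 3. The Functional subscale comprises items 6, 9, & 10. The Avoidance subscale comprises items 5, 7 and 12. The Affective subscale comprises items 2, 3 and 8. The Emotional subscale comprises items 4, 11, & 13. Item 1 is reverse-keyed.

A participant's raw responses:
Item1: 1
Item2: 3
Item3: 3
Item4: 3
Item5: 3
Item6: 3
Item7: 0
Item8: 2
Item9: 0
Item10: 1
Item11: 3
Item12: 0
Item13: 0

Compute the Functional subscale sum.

Functional items: 6, 9, 10.
  item 6: 3
  item 9: 0
  item 10: 1
Sum = 3 + 0 + 1 = 4

4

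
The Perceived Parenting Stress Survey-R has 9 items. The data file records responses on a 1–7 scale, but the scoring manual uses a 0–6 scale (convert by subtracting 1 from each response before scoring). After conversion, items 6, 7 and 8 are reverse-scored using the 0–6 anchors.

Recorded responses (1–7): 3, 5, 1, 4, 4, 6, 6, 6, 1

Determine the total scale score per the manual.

15

Convert to 0–6: 2, 4, 0, 3, 3, 5, 5, 5, 0
Reverse-coded (reversed = (0+6) − raw = 6 − raw):
  item 6: 6 − 5 = 1
  item 7: 6 − 5 = 1
  item 8: 6 − 5 = 1
Scored: 2, 4, 0, 3, 3, 1, 1, 1, 0
Total = 15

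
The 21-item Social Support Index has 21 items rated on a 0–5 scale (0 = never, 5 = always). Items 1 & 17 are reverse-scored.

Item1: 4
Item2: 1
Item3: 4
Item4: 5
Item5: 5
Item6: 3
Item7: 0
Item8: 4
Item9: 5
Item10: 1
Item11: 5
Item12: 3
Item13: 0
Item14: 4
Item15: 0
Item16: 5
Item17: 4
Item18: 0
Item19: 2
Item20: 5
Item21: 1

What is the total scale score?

Reverse-scored items use 5 − raw:
  item 1: 5 − 4 = 1
  item 17: 5 − 4 = 1
Scored responses: 1, 1, 4, 5, 5, 3, 0, 4, 5, 1, 5, 3, 0, 4, 0, 5, 1, 0, 2, 5, 1
Total = 1 + 1 + 4 + 5 + 5 + 3 + 0 + 4 + 5 + 1 + 5 + 3 + 0 + 4 + 0 + 5 + 1 + 0 + 2 + 5 + 1 = 55

55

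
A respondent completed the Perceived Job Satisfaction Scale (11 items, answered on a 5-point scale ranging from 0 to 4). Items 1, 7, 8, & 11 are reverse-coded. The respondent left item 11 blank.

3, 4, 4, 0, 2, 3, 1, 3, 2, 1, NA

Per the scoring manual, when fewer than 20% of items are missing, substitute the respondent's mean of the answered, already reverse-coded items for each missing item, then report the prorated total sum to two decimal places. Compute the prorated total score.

23.10

Reverse-coded (reverse-coded value = 4 − response):
  item 1: 4 − 3 = 1
  item 7: 4 − 1 = 3
  item 8: 4 − 3 = 1
Completed scored items (10 of 11): 1, 4, 4, 0, 2, 3, 3, 1, 2, 1; sum = 21.
Person mean = 21 / 10 ≈ 2.1000
Prorated total = (21 / 10) × 11 = 23.10 (to 2 dp)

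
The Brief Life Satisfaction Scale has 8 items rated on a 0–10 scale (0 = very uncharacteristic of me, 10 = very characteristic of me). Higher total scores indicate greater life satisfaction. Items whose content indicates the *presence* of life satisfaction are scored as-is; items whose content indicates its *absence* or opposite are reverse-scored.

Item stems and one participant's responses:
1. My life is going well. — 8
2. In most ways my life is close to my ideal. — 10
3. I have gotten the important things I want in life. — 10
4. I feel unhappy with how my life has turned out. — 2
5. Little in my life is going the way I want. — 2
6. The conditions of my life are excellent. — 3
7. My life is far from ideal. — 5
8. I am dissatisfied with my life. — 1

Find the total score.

61

Items 4, 5, 7, 8 describe the absence/opposite of life satisfaction → reverse-score.
reversed = (0+10) − raw = 10 − raw.
  item 1: 8
  item 2: 10
  item 3: 10
  item 4: 10 − 2 = 8
  item 5: 10 − 2 = 8
  item 6: 3
  item 7: 10 − 5 = 5
  item 8: 10 − 1 = 9
Total = 8 + 10 + 10 + 8 + 8 + 3 + 5 + 9 = 61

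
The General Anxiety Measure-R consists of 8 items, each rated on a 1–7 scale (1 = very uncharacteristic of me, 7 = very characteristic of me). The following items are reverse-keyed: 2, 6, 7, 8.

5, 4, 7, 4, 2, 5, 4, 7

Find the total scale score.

Apply reverse scoring (reversed = (1+7) − raw = 8 − raw):
  item 2: 8 − 4 = 4
  item 6: 8 − 5 = 3
  item 7: 8 − 4 = 4
  item 8: 8 − 7 = 1
Scored items: 5, 4, 7, 4, 2, 3, 4, 1
Total = 5 + 4 + 7 + 4 + 2 + 3 + 4 + 1 = 30

30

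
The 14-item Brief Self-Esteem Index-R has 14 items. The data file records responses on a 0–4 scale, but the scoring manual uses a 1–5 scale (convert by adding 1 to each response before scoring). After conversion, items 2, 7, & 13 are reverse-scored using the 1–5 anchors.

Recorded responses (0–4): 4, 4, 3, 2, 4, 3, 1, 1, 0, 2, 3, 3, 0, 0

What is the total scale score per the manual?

Convert to 1–5: 5, 5, 4, 3, 5, 4, 2, 2, 1, 3, 4, 4, 1, 1
Reverse-coded (reverse-coded value = 6 − response):
  item 2: 6 − 5 = 1
  item 7: 6 − 2 = 4
  item 13: 6 − 1 = 5
Scored: 5, 1, 4, 3, 5, 4, 4, 2, 1, 3, 4, 4, 5, 1
Total = 46

46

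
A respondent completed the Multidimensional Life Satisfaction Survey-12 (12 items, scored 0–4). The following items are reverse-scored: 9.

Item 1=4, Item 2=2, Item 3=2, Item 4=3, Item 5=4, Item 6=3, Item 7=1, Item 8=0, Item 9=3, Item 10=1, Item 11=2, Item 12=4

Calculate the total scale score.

Apply reverse scoring (reversed = (0+4) − raw = 4 − raw):
  item 9: 4 − 3 = 1
Scored responses: 4, 2, 2, 3, 4, 3, 1, 0, 1, 1, 2, 4
Total = 4 + 2 + 2 + 3 + 4 + 3 + 1 + 0 + 1 + 1 + 2 + 4 = 27

27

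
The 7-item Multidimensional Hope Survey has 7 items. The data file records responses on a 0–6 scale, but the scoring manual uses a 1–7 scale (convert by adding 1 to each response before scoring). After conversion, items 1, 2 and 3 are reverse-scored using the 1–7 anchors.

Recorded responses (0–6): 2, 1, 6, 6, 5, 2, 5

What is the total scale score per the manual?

34

Convert to 1–7: 3, 2, 7, 7, 6, 3, 6
Reverse-coded (on a 1–7 scale, reversed = 8 − raw):
  item 1: 8 − 3 = 5
  item 2: 8 − 2 = 6
  item 3: 8 − 7 = 1
Scored: 5, 6, 1, 7, 6, 3, 6
Total = 34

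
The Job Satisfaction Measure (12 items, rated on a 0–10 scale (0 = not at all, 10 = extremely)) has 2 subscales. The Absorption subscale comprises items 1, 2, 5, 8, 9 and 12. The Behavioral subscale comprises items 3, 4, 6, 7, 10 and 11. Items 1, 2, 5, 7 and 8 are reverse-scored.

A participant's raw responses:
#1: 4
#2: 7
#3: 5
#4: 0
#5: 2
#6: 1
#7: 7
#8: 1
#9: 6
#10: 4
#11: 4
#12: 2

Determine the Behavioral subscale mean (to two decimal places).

2.83

Behavioral items: 3, 4, 6, 7, 10, 11.
Of these, item 7 is reverse-scored; reversed = (0+10) − raw = 10 − raw.
  item 3: 5
  item 4: 0
  item 6: 1
  item 7: 10 − 7 = 3
  item 10: 4
  item 11: 4
Sum = 5 + 0 + 1 + 3 + 4 + 4 = 17
Mean = 17 / 6 = 2.83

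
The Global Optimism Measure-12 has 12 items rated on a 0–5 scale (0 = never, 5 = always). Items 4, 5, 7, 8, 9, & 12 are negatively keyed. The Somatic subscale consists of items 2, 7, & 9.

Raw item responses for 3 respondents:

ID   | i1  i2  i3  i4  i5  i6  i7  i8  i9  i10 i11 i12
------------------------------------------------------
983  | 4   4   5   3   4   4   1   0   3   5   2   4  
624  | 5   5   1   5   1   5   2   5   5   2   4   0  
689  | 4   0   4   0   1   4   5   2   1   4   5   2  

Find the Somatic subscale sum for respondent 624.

Respondent 624 raw: 5, 5, 1, 5, 1, 5, 2, 5, 5, 2, 4, 0.
Somatic items: 2, 7, 9.
Reverse-coded (reverse-coded value = 5 − response):
  item 2: 5
  item 7: 5 − 2 = 3
  item 9: 5 − 5 = 0
Sum = 5 + 3 + 0 = 8

8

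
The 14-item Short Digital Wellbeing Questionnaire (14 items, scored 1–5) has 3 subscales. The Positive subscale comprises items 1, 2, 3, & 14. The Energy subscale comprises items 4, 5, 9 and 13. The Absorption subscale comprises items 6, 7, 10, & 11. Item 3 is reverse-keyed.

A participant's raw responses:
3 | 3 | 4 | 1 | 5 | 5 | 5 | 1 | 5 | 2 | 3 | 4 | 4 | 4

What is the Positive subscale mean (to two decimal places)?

Positive items: 1, 2, 3, 14.
Of these, item 3 is reverse-keyed; reverse-coded value = 6 − response.
  item 1: 3
  item 2: 3
  item 3: 6 − 4 = 2
  item 14: 4
Sum = 3 + 3 + 2 + 4 = 12
Mean = 12 / 4 = 3.00

3.00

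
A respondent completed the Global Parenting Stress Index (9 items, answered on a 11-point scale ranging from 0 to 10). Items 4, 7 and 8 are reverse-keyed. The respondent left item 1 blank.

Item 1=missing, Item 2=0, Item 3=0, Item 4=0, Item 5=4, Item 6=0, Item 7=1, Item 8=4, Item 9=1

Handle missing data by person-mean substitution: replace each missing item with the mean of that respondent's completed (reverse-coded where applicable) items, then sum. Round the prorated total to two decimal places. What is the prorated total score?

Reverse-coded (reversed = (0+10) − raw = 10 − raw):
  item 4: 10 − 0 = 10
  item 7: 10 − 1 = 9
  item 8: 10 − 4 = 6
Completed scored items (8 of 9): 0, 0, 10, 4, 0, 9, 6, 1; sum = 30.
Person mean = 30 / 8 ≈ 3.7500
Prorated total = (30 / 8) × 9 = 33.75 (to 2 dp)

33.75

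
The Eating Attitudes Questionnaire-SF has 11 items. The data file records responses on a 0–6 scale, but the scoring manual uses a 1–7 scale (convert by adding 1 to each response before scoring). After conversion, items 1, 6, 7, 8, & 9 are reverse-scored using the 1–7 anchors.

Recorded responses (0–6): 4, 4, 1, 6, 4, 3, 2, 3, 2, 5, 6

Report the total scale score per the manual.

Convert to 1–7: 5, 5, 2, 7, 5, 4, 3, 4, 3, 6, 7
Reverse-coded (on a 1–7 scale, reversed = 8 − raw):
  item 1: 8 − 5 = 3
  item 6: 8 − 4 = 4
  item 7: 8 − 3 = 5
  item 8: 8 − 4 = 4
  item 9: 8 − 3 = 5
Scored: 3, 5, 2, 7, 5, 4, 5, 4, 5, 6, 7
Total = 53

53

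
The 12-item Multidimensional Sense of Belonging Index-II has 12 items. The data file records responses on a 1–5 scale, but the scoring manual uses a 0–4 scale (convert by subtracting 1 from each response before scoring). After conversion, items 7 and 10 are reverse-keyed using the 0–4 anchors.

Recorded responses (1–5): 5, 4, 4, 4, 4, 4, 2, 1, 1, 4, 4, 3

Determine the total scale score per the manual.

28

Convert to 0–4: 4, 3, 3, 3, 3, 3, 1, 0, 0, 3, 3, 2
Reverse-coded (reverse-coded value = 4 − response):
  item 7: 4 − 1 = 3
  item 10: 4 − 3 = 1
Scored: 4, 3, 3, 3, 3, 3, 3, 0, 0, 1, 3, 2
Total = 28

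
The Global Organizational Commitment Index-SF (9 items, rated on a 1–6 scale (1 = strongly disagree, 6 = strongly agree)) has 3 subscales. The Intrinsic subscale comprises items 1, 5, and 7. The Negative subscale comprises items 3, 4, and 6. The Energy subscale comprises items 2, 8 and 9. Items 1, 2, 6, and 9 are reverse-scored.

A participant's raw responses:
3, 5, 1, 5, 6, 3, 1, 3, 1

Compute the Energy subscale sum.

11

Energy items: 2, 8, 9.
Of these, items 2 & 9 are reverse-scored; reverse-coded value = 7 − response.
  item 2: 7 − 5 = 2
  item 8: 3
  item 9: 7 − 1 = 6
Sum = 2 + 3 + 6 = 11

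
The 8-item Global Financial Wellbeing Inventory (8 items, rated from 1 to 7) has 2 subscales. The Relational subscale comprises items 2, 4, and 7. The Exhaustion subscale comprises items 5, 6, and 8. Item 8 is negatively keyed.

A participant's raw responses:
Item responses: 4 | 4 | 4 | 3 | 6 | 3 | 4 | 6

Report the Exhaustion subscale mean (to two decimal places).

3.67

Exhaustion items: 5, 6, 8.
Of these, item 8 is negatively keyed; on a 1–7 scale, reversed = 8 − raw.
  item 5: 6
  item 6: 3
  item 8: 8 − 6 = 2
Sum = 6 + 3 + 2 = 11
Mean = 11 / 3 = 3.67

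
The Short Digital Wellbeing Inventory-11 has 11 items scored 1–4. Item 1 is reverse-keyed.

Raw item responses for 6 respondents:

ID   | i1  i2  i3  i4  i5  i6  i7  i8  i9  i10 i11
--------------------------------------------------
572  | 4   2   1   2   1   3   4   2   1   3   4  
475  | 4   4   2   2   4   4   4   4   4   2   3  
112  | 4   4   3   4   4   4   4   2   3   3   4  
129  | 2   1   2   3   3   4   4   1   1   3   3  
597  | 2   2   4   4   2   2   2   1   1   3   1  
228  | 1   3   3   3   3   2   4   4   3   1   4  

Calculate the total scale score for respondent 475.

34

Respondent 475 raw: 4, 4, 2, 2, 4, 4, 4, 4, 4, 2, 3.
Reverse-coded (reverse-coded value = 5 − response):
  item 1: 5 − 4 = 1
  item 2: 4
  item 3: 2
  item 4: 2
  item 5: 4
  item 6: 4
  item 7: 4
  item 8: 4
  item 9: 4
  item 10: 2
  item 11: 3
Sum = 1 + 4 + 2 + 2 + 4 + 4 + 4 + 4 + 4 + 2 + 3 = 34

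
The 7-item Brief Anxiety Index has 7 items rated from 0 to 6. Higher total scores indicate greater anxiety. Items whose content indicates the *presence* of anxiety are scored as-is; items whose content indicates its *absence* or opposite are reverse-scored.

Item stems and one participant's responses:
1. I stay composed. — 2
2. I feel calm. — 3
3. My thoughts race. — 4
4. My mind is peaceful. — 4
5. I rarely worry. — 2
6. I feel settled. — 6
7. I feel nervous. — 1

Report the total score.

Items 1, 2, 4, 5, 6 describe the absence/opposite of anxiety → reverse-score.
reverse-coded value = 6 − response.
  item 1: 6 − 2 = 4
  item 2: 6 − 3 = 3
  item 3: 4
  item 4: 6 − 4 = 2
  item 5: 6 − 2 = 4
  item 6: 6 − 6 = 0
  item 7: 1
Total = 4 + 3 + 4 + 2 + 4 + 0 + 1 = 18

18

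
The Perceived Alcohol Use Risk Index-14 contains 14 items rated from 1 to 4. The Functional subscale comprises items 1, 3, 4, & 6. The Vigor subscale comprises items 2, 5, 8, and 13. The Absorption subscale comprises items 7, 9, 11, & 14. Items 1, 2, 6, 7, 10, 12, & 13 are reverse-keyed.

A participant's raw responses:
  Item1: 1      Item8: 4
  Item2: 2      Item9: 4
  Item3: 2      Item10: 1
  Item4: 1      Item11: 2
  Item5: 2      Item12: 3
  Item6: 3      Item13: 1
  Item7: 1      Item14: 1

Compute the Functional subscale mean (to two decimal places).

Functional items: 1, 3, 4, 6.
Of these, items 1 & 6 are reverse-keyed; on a 1–4 scale, reversed = 5 − raw.
  item 1: 5 − 1 = 4
  item 3: 2
  item 4: 1
  item 6: 5 − 3 = 2
Sum = 4 + 2 + 1 + 2 = 9
Mean = 9 / 4 = 2.25

2.25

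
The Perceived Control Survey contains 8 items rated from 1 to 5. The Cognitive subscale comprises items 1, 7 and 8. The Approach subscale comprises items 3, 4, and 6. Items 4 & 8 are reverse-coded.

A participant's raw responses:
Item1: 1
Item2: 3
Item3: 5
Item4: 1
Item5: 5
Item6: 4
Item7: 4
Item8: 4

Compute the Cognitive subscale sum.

Cognitive items: 1, 7, 8.
Of these, item 8 is reverse-coded; on a 1–5 scale, reversed = 6 − raw.
  item 1: 1
  item 7: 4
  item 8: 6 − 4 = 2
Sum = 1 + 4 + 2 = 7

7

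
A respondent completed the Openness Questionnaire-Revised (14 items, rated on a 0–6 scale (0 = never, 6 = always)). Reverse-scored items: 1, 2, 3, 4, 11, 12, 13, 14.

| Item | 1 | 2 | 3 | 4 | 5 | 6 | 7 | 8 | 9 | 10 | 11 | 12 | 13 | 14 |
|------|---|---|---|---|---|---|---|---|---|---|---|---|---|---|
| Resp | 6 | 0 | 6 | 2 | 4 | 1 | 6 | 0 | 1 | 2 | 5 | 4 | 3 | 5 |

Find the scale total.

31

Reverse-scored items use 6 − raw:
  item 1: 6 − 6 = 0
  item 2: 6 − 0 = 6
  item 3: 6 − 6 = 0
  item 4: 6 − 2 = 4
  item 11: 6 − 5 = 1
  item 12: 6 − 4 = 2
  item 13: 6 − 3 = 3
  item 14: 6 − 5 = 1
Scored responses: 0, 6, 0, 4, 4, 1, 6, 0, 1, 2, 1, 2, 3, 1
Total = 0 + 6 + 0 + 4 + 4 + 1 + 6 + 0 + 1 + 2 + 1 + 2 + 3 + 1 = 31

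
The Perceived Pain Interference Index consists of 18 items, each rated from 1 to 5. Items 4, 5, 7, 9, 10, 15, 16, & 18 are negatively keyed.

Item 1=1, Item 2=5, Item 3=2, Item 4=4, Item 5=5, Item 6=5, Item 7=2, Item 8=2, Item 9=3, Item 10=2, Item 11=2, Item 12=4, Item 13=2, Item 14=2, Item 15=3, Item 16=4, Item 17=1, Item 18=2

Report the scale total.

Reverse-coded items (reversed = (1+5) − raw = 6 − raw):
  item 4: 6 − 4 = 2
  item 5: 6 − 5 = 1
  item 7: 6 − 2 = 4
  item 9: 6 − 3 = 3
  item 10: 6 − 2 = 4
  item 15: 6 − 3 = 3
  item 16: 6 − 4 = 2
  item 18: 6 − 2 = 4
Scored items: 1, 5, 2, 2, 1, 5, 4, 2, 3, 4, 2, 4, 2, 2, 3, 2, 1, 4
Total = 1 + 5 + 2 + 2 + 1 + 5 + 4 + 2 + 3 + 4 + 2 + 4 + 2 + 2 + 3 + 2 + 1 + 4 = 49

49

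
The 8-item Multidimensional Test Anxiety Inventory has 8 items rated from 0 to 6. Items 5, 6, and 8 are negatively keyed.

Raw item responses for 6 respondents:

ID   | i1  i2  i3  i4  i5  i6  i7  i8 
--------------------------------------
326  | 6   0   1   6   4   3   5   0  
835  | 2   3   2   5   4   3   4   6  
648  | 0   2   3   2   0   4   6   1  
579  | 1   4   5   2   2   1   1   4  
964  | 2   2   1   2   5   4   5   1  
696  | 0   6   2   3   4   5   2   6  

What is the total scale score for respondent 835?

Respondent 835 raw: 2, 3, 2, 5, 4, 3, 4, 6.
Reverse-coded (reverse-coded value = 6 − response):
  item 1: 2
  item 2: 3
  item 3: 2
  item 4: 5
  item 5: 6 − 4 = 2
  item 6: 6 − 3 = 3
  item 7: 4
  item 8: 6 − 6 = 0
Sum = 2 + 3 + 2 + 5 + 2 + 3 + 4 + 0 = 21

21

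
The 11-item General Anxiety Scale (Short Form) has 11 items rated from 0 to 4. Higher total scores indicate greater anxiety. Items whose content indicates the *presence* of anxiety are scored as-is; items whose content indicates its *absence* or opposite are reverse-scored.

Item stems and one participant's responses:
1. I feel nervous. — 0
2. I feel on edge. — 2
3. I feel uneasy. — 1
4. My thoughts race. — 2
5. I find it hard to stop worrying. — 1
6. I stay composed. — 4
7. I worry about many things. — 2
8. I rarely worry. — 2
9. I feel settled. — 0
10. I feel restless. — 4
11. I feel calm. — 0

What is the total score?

Items 6, 8, 9, 11 describe the absence/opposite of anxiety → reverse-score.
on a 0–4 scale, reversed = 4 − raw.
  item 1: 0
  item 2: 2
  item 3: 1
  item 4: 2
  item 5: 1
  item 6: 4 − 4 = 0
  item 7: 2
  item 8: 4 − 2 = 2
  item 9: 4 − 0 = 4
  item 10: 4
  item 11: 4 − 0 = 4
Total = 0 + 2 + 1 + 2 + 1 + 0 + 2 + 2 + 4 + 4 + 4 = 22

22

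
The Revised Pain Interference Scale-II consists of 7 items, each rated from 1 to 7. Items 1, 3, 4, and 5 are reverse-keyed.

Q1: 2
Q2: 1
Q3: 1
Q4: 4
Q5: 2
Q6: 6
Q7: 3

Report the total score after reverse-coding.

Reverse-keyed items use 8 − raw:
  item 1: 8 − 2 = 6
  item 3: 8 − 1 = 7
  item 4: 8 − 4 = 4
  item 5: 8 − 2 = 6
After reverse-coding: 6, 1, 7, 4, 6, 6, 3
Total = 6 + 1 + 7 + 4 + 6 + 6 + 3 = 33

33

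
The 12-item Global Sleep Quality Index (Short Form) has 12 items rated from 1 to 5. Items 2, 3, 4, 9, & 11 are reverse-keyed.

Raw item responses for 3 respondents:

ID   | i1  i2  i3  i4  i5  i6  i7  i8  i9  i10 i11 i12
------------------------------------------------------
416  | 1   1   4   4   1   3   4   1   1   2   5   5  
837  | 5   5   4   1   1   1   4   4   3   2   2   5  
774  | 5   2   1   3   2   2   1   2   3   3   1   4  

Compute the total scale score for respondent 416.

Respondent 416 raw: 1, 1, 4, 4, 1, 3, 4, 1, 1, 2, 5, 5.
Reverse-coded (reversed = (1+5) − raw = 6 − raw):
  item 1: 1
  item 2: 6 − 1 = 5
  item 3: 6 − 4 = 2
  item 4: 6 − 4 = 2
  item 5: 1
  item 6: 3
  item 7: 4
  item 8: 1
  item 9: 6 − 1 = 5
  item 10: 2
  item 11: 6 − 5 = 1
  item 12: 5
Sum = 1 + 5 + 2 + 2 + 1 + 3 + 4 + 1 + 5 + 2 + 1 + 5 = 32

32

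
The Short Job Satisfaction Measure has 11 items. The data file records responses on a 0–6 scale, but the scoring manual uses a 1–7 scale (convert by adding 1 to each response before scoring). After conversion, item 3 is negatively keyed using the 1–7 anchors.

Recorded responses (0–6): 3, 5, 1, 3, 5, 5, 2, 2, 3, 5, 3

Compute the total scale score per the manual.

52

Convert to 1–7: 4, 6, 2, 4, 6, 6, 3, 3, 4, 6, 4
Reverse-coded (reversed = (1+7) − raw = 8 − raw):
  item 3: 8 − 2 = 6
Scored: 4, 6, 6, 4, 6, 6, 3, 3, 4, 6, 4
Total = 52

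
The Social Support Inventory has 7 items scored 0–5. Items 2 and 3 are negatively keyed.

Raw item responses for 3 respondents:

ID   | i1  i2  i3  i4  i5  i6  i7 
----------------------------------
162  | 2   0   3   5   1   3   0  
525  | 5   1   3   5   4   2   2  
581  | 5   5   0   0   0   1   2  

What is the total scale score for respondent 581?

Respondent 581 raw: 5, 5, 0, 0, 0, 1, 2.
Reverse-coded (on a 0–5 scale, reversed = 5 − raw):
  item 1: 5
  item 2: 5 − 5 = 0
  item 3: 5 − 0 = 5
  item 4: 0
  item 5: 0
  item 6: 1
  item 7: 2
Sum = 5 + 0 + 5 + 0 + 0 + 1 + 2 = 13

13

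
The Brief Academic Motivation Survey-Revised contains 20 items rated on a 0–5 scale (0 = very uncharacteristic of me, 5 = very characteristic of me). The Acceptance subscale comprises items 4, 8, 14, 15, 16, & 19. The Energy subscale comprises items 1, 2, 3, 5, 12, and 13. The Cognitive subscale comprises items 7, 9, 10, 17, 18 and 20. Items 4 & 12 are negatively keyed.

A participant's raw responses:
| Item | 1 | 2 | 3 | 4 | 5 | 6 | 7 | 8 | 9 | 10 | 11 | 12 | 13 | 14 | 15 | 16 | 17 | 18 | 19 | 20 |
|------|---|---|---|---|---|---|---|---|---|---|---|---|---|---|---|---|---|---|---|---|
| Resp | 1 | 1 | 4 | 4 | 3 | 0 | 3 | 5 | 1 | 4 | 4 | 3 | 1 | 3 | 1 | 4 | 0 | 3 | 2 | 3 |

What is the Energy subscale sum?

12

Energy items: 1, 2, 3, 5, 12, 13.
Of these, item 12 is negatively keyed; reversed = (0+5) − raw = 5 − raw.
  item 1: 1
  item 2: 1
  item 3: 4
  item 5: 3
  item 12: 5 − 3 = 2
  item 13: 1
Sum = 1 + 1 + 4 + 3 + 2 + 1 = 12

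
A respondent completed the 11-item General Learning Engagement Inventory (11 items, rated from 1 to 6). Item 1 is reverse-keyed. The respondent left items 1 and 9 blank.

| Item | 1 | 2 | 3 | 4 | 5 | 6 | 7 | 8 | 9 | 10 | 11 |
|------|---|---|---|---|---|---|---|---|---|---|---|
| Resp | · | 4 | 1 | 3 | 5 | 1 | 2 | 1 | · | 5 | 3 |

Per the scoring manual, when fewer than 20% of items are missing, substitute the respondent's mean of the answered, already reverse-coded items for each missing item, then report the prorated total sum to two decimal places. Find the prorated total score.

30.56

Reverse-coded (reverse-coded value = 7 − response):
Completed scored items (9 of 11): 4, 1, 3, 5, 1, 2, 1, 5, 3; sum = 25.
Person mean = 25 / 9 ≈ 2.7778
Prorated total = (25 / 9) × 11 = 30.56 (to 2 dp)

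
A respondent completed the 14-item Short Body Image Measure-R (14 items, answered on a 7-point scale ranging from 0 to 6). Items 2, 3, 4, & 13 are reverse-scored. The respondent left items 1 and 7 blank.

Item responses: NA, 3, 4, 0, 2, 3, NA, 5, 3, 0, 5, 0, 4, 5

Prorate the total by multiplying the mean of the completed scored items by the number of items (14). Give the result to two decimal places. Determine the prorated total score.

Reverse-coded (reverse-coded value = 6 − response):
  item 2: 6 − 3 = 3
  item 3: 6 − 4 = 2
  item 4: 6 − 0 = 6
  item 13: 6 − 4 = 2
Completed scored items (12 of 14): 3, 2, 6, 2, 3, 5, 3, 0, 5, 0, 2, 5; sum = 36.
Person mean = 36 / 12 ≈ 3.0000
Prorated total = (36 / 12) × 14 = 42.00 (to 2 dp)

42.00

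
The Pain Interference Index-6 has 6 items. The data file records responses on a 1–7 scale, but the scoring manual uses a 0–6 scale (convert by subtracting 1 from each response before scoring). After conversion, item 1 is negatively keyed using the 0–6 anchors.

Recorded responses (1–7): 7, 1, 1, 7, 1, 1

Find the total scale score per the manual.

6

Convert to 0–6: 6, 0, 0, 6, 0, 0
Reverse-coded (reverse-coded value = 6 − response):
  item 1: 6 − 6 = 0
Scored: 0, 0, 0, 6, 0, 0
Total = 6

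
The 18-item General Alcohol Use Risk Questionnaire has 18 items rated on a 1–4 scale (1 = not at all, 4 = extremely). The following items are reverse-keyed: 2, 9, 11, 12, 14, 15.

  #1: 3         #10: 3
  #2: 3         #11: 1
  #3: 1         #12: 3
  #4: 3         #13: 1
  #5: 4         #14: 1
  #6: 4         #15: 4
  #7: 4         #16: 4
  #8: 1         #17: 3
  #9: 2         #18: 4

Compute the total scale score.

Reverse-keyed items use 5 − raw:
  item 2: 5 − 3 = 2
  item 9: 5 − 2 = 3
  item 11: 5 − 1 = 4
  item 12: 5 − 3 = 2
  item 14: 5 − 1 = 4
  item 15: 5 − 4 = 1
After reverse-coding: 3, 2, 1, 3, 4, 4, 4, 1, 3, 3, 4, 2, 1, 4, 1, 4, 3, 4
Total = 3 + 2 + 1 + 3 + 4 + 4 + 4 + 1 + 3 + 3 + 4 + 2 + 1 + 4 + 1 + 4 + 3 + 4 = 51

51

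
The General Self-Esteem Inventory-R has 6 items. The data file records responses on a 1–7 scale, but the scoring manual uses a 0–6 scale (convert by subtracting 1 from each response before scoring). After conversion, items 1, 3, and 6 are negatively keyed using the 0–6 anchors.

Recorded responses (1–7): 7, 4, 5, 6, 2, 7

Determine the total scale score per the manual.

Convert to 0–6: 6, 3, 4, 5, 1, 6
Reverse-coded (reversed = (0+6) − raw = 6 − raw):
  item 1: 6 − 6 = 0
  item 3: 6 − 4 = 2
  item 6: 6 − 6 = 0
Scored: 0, 3, 2, 5, 1, 0
Total = 11

11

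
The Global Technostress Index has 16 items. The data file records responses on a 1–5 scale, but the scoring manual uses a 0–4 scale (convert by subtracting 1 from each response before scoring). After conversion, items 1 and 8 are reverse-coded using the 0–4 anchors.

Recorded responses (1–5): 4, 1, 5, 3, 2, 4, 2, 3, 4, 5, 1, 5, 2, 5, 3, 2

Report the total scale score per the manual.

Convert to 0–4: 3, 0, 4, 2, 1, 3, 1, 2, 3, 4, 0, 4, 1, 4, 2, 1
Reverse-coded (reversed = (0+4) − raw = 4 − raw):
  item 1: 4 − 3 = 1
  item 8: 4 − 2 = 2
Scored: 1, 0, 4, 2, 1, 3, 1, 2, 3, 4, 0, 4, 1, 4, 2, 1
Total = 33

33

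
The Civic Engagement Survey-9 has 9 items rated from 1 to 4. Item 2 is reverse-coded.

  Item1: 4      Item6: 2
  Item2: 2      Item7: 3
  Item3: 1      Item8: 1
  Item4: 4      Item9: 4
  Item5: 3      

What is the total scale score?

25

Reverse-coded items use 5 − raw:
  item 2: 5 − 2 = 3
Scored items: 4, 3, 1, 4, 3, 2, 3, 1, 4
Total = 4 + 3 + 1 + 4 + 3 + 2 + 3 + 1 + 4 = 25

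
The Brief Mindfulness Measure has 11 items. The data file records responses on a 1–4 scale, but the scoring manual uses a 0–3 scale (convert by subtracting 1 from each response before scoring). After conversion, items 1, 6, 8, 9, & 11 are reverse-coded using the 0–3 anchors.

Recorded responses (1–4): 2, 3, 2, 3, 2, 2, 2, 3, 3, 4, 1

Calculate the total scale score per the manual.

Convert to 0–3: 1, 2, 1, 2, 1, 1, 1, 2, 2, 3, 0
Reverse-coded (on a 0–3 scale, reversed = 3 − raw):
  item 1: 3 − 1 = 2
  item 6: 3 − 1 = 2
  item 8: 3 − 2 = 1
  item 9: 3 − 2 = 1
  item 11: 3 − 0 = 3
Scored: 2, 2, 1, 2, 1, 2, 1, 1, 1, 3, 3
Total = 19

19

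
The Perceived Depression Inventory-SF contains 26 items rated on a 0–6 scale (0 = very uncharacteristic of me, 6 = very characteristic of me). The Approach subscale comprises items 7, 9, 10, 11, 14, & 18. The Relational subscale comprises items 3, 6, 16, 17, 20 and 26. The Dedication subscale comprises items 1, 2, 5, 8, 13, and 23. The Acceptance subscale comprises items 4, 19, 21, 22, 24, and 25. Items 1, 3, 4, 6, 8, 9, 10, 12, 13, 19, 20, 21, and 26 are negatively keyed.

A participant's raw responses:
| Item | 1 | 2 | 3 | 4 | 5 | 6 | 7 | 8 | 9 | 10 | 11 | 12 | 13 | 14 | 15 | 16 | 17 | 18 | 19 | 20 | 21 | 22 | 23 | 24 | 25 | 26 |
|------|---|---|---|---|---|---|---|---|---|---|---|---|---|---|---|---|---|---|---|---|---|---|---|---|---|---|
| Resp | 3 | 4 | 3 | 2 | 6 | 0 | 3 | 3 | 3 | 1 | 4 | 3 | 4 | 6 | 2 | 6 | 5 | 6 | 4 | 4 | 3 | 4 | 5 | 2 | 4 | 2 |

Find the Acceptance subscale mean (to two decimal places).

Acceptance items: 4, 19, 21, 22, 24, 25.
Of these, items 4, 19, and 21 are negatively keyed; on a 0–6 scale, reversed = 6 − raw.
  item 4: 6 − 2 = 4
  item 19: 6 − 4 = 2
  item 21: 6 − 3 = 3
  item 22: 4
  item 24: 2
  item 25: 4
Sum = 4 + 2 + 3 + 4 + 2 + 4 = 19
Mean = 19 / 6 = 3.17

3.17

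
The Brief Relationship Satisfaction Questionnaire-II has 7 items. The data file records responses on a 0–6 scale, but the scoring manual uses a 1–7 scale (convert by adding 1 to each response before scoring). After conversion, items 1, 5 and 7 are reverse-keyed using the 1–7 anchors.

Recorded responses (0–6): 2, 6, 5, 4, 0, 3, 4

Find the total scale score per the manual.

Convert to 1–7: 3, 7, 6, 5, 1, 4, 5
Reverse-coded (reverse-coded value = 8 − response):
  item 1: 8 − 3 = 5
  item 5: 8 − 1 = 7
  item 7: 8 − 5 = 3
Scored: 5, 7, 6, 5, 7, 4, 3
Total = 37

37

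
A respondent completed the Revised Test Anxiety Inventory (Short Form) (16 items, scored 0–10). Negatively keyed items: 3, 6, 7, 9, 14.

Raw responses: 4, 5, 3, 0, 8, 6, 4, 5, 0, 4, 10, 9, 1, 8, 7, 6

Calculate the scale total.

88

Apply reverse scoring (reverse-coded value = 10 − response):
  item 3: 10 − 3 = 7
  item 6: 10 − 6 = 4
  item 7: 10 − 4 = 6
  item 9: 10 − 0 = 10
  item 14: 10 − 8 = 2
After reverse-coding: 4, 5, 7, 0, 8, 4, 6, 5, 10, 4, 10, 9, 1, 2, 7, 6
Total = 4 + 5 + 7 + 0 + 8 + 4 + 6 + 5 + 10 + 4 + 10 + 9 + 1 + 2 + 7 + 6 = 88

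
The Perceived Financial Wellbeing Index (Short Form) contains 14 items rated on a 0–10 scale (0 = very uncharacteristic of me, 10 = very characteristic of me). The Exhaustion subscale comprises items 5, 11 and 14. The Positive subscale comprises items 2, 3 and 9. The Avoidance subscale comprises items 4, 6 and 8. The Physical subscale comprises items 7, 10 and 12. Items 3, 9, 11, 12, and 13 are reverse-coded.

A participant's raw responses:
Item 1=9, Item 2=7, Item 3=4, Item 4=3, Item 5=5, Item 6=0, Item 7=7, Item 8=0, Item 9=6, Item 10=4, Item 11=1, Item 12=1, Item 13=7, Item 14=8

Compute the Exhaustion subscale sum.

22

Exhaustion items: 5, 11, 14.
Of these, item 11 is reverse-coded; reverse-coded value = 10 − response.
  item 5: 5
  item 11: 10 − 1 = 9
  item 14: 8
Sum = 5 + 9 + 8 = 22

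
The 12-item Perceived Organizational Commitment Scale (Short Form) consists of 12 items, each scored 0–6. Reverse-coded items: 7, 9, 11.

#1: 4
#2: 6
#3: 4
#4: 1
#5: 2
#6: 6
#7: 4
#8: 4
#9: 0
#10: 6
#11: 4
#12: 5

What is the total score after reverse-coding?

48

Reverse-coded items use 6 − raw:
  item 7: 6 − 4 = 2
  item 9: 6 − 0 = 6
  item 11: 6 − 4 = 2
After reverse-coding: 4, 6, 4, 1, 2, 6, 2, 4, 6, 6, 2, 5
Total = 4 + 6 + 4 + 1 + 2 + 6 + 2 + 4 + 6 + 6 + 2 + 5 = 48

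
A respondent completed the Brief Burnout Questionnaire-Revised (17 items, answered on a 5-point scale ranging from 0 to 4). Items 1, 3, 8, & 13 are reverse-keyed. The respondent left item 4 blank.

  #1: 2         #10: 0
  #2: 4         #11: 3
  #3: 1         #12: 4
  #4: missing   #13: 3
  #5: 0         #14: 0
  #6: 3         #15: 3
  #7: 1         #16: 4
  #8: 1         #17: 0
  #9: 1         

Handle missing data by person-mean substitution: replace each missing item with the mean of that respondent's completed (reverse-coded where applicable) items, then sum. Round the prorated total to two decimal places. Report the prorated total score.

34.00

Reverse-coded (reverse-coded value = 4 − response):
  item 1: 4 − 2 = 2
  item 3: 4 − 1 = 3
  item 8: 4 − 1 = 3
  item 13: 4 − 3 = 1
Completed scored items (16 of 17): 2, 4, 3, 0, 3, 1, 3, 1, 0, 3, 4, 1, 0, 3, 4, 0; sum = 32.
Person mean = 32 / 16 ≈ 2.0000
Prorated total = (32 / 16) × 17 = 34.00 (to 2 dp)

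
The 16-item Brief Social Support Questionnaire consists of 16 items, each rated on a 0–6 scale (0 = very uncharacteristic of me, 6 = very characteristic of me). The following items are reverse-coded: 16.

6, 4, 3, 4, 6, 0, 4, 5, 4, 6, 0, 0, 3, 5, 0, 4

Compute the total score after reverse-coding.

52

Reverse-coded items use 6 − raw:
  item 16: 6 − 4 = 2
Scored responses: 6, 4, 3, 4, 6, 0, 4, 5, 4, 6, 0, 0, 3, 5, 0, 2
Total = 6 + 4 + 3 + 4 + 6 + 0 + 4 + 5 + 4 + 6 + 0 + 0 + 3 + 5 + 0 + 2 = 52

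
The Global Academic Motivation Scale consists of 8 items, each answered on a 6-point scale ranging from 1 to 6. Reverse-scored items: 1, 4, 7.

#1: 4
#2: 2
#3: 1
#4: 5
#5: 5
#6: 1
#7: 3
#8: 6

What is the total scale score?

Reversing items 1, 4, & 7 with 7 − raw:
Total = (7−4) + 2 + 1 + (7−5) + 5 + 1 + (7−3) + 6
      = 3 + 2 + 1 + 2 + 5 + 1 + 4 + 6 = 24

24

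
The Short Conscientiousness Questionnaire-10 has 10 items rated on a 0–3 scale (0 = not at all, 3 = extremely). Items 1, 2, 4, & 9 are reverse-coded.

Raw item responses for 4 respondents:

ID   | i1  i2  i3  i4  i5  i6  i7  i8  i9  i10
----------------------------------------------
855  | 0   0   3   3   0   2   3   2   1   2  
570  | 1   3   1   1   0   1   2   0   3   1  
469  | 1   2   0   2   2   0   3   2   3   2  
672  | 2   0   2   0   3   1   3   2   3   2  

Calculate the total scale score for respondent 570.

Respondent 570 raw: 1, 3, 1, 1, 0, 1, 2, 0, 3, 1.
Reverse-coded (reverse-coded value = 3 − response):
  item 1: 3 − 1 = 2
  item 2: 3 − 3 = 0
  item 3: 1
  item 4: 3 − 1 = 2
  item 5: 0
  item 6: 1
  item 7: 2
  item 8: 0
  item 9: 3 − 3 = 0
  item 10: 1
Sum = 2 + 0 + 1 + 2 + 0 + 1 + 2 + 0 + 0 + 1 = 9

9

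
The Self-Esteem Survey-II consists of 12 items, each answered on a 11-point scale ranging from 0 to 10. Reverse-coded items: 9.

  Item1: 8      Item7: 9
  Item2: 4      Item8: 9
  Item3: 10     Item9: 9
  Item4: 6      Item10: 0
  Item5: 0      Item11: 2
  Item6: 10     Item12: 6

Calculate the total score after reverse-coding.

65

Raw sum = 73. Reverse-coded items: 9; their raw sum = 9.
Each reversal replaces raw with 10 − raw, changing the total by 10 − 2·raw per item.
Total = 73 + 1·10 − 2·9 = 73 + 10 − 18 = 65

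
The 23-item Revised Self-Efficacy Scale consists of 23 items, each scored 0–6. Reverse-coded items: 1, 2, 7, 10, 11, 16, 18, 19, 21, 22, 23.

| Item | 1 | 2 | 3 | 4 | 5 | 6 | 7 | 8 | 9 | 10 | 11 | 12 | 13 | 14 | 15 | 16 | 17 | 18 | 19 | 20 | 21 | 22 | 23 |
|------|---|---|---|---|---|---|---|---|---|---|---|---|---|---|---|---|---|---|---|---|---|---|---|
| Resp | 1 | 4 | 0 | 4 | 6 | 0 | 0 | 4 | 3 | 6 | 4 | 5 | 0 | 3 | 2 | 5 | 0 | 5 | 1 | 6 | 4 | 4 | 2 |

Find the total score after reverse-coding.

Reverse-coded items use 6 − raw:
  item 1: 6 − 1 = 5
  item 2: 6 − 4 = 2
  item 7: 6 − 0 = 6
  item 10: 6 − 6 = 0
  item 11: 6 − 4 = 2
  item 16: 6 − 5 = 1
  item 18: 6 − 5 = 1
  item 19: 6 − 1 = 5
  item 21: 6 − 4 = 2
  item 22: 6 − 4 = 2
  item 23: 6 − 2 = 4
Scored items: 5, 2, 0, 4, 6, 0, 6, 4, 3, 0, 2, 5, 0, 3, 2, 1, 0, 1, 5, 6, 2, 2, 4
Total = 5 + 2 + 0 + 4 + 6 + 0 + 6 + 4 + 3 + 0 + 2 + 5 + 0 + 3 + 2 + 1 + 0 + 1 + 5 + 6 + 2 + 2 + 4 = 63

63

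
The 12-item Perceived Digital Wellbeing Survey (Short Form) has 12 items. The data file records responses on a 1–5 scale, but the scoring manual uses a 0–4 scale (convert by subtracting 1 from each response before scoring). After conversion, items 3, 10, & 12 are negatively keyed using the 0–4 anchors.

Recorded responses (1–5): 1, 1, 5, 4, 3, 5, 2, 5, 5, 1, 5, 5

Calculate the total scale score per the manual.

26

Convert to 0–4: 0, 0, 4, 3, 2, 4, 1, 4, 4, 0, 4, 4
Reverse-coded (reverse-coded value = 4 − response):
  item 3: 4 − 4 = 0
  item 10: 4 − 0 = 4
  item 12: 4 − 4 = 0
Scored: 0, 0, 0, 3, 2, 4, 1, 4, 4, 4, 4, 0
Total = 26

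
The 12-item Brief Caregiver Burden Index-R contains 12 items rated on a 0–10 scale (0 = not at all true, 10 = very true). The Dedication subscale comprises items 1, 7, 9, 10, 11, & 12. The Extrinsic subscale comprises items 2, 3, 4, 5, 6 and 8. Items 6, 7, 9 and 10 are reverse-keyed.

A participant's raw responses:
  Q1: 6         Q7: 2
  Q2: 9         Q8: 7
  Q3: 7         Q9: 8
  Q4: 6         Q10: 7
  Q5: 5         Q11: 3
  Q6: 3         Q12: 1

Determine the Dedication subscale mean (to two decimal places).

3.83

Dedication items: 1, 7, 9, 10, 11, 12.
Of these, items 7, 9, and 10 are reverse-keyed; reversed = (0+10) − raw = 10 − raw.
  item 1: 6
  item 7: 10 − 2 = 8
  item 9: 10 − 8 = 2
  item 10: 10 − 7 = 3
  item 11: 3
  item 12: 1
Sum = 6 + 8 + 2 + 3 + 3 + 1 = 23
Mean = 23 / 6 = 3.83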